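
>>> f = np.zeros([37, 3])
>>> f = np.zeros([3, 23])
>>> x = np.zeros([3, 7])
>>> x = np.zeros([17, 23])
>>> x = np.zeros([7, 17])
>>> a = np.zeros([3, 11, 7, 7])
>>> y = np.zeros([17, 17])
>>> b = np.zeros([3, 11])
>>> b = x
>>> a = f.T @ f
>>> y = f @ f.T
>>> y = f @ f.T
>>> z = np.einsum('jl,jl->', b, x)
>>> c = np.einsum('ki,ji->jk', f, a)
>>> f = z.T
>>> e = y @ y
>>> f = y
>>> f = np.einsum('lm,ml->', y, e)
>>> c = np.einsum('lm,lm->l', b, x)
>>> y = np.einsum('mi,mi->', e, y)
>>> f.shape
()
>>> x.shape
(7, 17)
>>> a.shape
(23, 23)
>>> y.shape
()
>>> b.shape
(7, 17)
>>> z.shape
()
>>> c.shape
(7,)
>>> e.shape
(3, 3)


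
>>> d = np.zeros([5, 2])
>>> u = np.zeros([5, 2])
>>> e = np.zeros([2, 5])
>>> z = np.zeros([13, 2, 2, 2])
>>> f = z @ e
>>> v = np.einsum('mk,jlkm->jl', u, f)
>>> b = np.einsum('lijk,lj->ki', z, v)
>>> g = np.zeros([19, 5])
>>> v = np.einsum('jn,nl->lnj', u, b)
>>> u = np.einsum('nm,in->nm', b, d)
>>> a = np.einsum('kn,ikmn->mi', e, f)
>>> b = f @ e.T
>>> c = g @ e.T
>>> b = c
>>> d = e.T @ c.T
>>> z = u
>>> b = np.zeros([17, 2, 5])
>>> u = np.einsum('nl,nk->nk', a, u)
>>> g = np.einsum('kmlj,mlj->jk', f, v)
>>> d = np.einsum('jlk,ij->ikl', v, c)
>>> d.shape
(19, 5, 2)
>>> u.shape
(2, 2)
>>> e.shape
(2, 5)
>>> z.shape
(2, 2)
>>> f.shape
(13, 2, 2, 5)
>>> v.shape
(2, 2, 5)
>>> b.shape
(17, 2, 5)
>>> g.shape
(5, 13)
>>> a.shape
(2, 13)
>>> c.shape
(19, 2)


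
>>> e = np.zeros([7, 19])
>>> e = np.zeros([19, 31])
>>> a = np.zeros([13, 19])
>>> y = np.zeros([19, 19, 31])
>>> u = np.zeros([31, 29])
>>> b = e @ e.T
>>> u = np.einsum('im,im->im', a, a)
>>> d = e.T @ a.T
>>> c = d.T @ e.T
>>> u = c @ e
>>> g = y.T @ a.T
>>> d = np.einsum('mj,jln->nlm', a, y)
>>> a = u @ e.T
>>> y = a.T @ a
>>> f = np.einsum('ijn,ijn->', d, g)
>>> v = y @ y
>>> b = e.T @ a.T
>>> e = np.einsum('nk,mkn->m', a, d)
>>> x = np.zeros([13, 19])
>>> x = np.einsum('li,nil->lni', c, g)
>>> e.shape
(31,)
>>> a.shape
(13, 19)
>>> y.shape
(19, 19)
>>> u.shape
(13, 31)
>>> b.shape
(31, 13)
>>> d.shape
(31, 19, 13)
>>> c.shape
(13, 19)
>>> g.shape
(31, 19, 13)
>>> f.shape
()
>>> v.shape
(19, 19)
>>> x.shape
(13, 31, 19)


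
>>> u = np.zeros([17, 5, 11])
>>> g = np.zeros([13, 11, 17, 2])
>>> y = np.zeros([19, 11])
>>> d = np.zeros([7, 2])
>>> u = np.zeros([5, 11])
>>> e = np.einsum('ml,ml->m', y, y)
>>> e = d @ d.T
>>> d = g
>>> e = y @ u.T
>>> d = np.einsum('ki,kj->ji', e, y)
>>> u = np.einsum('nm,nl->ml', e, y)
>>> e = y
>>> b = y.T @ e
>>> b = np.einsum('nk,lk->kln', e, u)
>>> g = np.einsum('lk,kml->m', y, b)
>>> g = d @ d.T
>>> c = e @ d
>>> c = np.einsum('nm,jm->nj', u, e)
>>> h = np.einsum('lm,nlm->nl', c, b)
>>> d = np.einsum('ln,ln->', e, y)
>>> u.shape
(5, 11)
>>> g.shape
(11, 11)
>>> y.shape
(19, 11)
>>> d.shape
()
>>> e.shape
(19, 11)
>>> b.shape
(11, 5, 19)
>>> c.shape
(5, 19)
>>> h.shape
(11, 5)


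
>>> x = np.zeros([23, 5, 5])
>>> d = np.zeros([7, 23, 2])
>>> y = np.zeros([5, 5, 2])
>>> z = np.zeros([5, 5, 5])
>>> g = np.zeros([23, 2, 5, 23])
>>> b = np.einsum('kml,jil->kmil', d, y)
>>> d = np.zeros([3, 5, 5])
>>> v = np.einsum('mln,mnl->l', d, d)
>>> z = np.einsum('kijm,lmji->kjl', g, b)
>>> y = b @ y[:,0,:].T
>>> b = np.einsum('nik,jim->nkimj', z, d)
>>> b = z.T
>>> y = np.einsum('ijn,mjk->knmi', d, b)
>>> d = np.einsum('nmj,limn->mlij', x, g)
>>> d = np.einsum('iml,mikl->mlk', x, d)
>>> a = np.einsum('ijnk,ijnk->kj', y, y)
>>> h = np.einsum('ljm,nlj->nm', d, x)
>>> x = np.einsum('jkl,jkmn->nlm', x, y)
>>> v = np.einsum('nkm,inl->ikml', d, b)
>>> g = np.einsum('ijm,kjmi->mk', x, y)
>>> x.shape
(3, 5, 7)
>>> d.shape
(5, 5, 2)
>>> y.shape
(23, 5, 7, 3)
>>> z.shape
(23, 5, 7)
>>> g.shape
(7, 23)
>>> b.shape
(7, 5, 23)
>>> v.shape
(7, 5, 2, 23)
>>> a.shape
(3, 5)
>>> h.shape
(23, 2)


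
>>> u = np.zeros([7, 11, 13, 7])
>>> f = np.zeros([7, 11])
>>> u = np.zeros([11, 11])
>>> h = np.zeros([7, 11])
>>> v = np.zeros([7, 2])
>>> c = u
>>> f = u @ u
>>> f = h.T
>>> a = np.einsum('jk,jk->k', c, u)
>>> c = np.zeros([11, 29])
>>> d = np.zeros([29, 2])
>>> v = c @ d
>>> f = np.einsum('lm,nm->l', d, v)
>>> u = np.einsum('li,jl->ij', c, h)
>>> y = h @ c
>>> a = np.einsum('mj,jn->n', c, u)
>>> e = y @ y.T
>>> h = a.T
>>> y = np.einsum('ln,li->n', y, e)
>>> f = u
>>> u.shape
(29, 7)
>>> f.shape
(29, 7)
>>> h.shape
(7,)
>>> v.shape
(11, 2)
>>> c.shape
(11, 29)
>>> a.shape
(7,)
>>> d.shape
(29, 2)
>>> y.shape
(29,)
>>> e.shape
(7, 7)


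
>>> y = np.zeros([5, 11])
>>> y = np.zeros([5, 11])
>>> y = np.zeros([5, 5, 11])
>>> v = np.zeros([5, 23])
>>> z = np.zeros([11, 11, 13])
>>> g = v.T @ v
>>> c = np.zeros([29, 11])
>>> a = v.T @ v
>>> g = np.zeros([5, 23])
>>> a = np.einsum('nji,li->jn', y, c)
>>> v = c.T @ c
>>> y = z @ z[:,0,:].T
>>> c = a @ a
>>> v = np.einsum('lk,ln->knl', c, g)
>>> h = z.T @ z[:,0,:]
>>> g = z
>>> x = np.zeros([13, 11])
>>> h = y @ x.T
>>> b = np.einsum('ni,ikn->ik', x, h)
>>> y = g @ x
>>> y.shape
(11, 11, 11)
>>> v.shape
(5, 23, 5)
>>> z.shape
(11, 11, 13)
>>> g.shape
(11, 11, 13)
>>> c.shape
(5, 5)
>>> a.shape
(5, 5)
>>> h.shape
(11, 11, 13)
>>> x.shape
(13, 11)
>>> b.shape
(11, 11)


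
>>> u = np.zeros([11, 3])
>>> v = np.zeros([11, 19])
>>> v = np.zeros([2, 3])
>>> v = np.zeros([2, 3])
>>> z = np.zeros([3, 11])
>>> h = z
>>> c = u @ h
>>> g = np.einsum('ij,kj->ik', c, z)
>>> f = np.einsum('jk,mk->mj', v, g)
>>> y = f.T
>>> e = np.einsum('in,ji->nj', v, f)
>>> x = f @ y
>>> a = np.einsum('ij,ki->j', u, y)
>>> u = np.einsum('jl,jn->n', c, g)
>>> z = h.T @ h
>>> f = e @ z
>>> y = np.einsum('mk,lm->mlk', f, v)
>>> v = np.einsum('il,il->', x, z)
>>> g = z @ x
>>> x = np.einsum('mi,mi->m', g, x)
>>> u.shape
(3,)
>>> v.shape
()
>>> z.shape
(11, 11)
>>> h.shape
(3, 11)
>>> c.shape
(11, 11)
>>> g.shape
(11, 11)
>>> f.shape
(3, 11)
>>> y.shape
(3, 2, 11)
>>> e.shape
(3, 11)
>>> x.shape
(11,)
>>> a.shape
(3,)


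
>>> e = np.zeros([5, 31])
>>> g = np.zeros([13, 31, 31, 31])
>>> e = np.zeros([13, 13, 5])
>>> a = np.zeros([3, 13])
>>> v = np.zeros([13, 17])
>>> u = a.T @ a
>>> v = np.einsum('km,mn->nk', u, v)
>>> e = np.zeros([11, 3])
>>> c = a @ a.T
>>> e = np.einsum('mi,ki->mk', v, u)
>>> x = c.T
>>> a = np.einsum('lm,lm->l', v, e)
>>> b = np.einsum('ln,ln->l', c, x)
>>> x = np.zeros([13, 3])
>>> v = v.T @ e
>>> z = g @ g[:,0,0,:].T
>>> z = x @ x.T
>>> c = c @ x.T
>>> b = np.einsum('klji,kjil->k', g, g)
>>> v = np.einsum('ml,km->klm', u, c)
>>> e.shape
(17, 13)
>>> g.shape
(13, 31, 31, 31)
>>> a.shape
(17,)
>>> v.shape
(3, 13, 13)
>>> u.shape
(13, 13)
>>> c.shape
(3, 13)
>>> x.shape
(13, 3)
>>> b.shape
(13,)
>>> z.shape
(13, 13)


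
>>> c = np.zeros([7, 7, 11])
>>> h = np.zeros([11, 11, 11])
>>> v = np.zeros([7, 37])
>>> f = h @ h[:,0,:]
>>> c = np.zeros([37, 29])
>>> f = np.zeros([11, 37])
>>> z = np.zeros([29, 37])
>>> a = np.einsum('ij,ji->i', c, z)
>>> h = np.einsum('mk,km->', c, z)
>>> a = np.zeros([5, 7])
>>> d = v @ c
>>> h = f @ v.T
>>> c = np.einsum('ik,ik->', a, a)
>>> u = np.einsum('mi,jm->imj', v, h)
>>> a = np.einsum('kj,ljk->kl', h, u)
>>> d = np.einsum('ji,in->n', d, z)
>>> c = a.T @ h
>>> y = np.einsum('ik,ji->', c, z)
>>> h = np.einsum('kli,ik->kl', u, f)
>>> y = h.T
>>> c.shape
(37, 7)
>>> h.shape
(37, 7)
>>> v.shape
(7, 37)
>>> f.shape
(11, 37)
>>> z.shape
(29, 37)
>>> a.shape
(11, 37)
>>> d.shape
(37,)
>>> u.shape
(37, 7, 11)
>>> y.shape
(7, 37)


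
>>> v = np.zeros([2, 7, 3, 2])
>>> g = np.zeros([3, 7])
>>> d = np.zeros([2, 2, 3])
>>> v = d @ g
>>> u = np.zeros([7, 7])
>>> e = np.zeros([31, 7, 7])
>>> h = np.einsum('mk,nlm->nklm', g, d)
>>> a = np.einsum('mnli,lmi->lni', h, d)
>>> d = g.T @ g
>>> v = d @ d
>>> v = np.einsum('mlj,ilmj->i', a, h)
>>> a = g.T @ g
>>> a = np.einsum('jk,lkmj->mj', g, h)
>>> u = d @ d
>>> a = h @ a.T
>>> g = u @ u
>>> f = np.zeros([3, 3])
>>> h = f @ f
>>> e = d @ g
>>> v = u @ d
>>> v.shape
(7, 7)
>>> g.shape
(7, 7)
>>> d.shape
(7, 7)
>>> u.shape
(7, 7)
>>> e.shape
(7, 7)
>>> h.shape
(3, 3)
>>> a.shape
(2, 7, 2, 2)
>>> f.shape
(3, 3)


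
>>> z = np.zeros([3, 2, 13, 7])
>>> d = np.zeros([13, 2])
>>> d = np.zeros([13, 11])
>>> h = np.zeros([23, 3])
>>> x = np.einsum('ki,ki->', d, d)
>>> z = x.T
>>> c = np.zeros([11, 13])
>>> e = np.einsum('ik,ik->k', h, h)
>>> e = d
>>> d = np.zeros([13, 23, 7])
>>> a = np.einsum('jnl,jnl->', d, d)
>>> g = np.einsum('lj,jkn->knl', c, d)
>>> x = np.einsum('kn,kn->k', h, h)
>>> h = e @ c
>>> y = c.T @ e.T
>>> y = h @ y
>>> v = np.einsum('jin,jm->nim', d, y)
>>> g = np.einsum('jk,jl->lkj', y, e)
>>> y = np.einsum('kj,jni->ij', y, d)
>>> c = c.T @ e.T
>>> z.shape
()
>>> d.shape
(13, 23, 7)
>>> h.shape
(13, 13)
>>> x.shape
(23,)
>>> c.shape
(13, 13)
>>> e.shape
(13, 11)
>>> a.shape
()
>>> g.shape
(11, 13, 13)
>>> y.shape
(7, 13)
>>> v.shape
(7, 23, 13)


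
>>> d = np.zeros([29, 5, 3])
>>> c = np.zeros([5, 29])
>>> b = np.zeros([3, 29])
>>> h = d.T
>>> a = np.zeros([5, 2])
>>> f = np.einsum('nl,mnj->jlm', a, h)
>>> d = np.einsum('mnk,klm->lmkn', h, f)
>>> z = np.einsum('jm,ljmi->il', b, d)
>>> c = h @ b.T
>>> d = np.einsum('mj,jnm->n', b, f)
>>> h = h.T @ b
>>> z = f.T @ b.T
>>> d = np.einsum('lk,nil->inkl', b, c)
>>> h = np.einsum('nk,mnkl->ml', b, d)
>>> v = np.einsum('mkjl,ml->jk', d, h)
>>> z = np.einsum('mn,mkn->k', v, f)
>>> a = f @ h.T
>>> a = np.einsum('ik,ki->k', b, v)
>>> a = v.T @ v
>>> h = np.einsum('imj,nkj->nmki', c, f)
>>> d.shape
(5, 3, 29, 3)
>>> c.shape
(3, 5, 3)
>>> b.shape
(3, 29)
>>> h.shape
(29, 5, 2, 3)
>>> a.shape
(3, 3)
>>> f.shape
(29, 2, 3)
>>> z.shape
(2,)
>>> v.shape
(29, 3)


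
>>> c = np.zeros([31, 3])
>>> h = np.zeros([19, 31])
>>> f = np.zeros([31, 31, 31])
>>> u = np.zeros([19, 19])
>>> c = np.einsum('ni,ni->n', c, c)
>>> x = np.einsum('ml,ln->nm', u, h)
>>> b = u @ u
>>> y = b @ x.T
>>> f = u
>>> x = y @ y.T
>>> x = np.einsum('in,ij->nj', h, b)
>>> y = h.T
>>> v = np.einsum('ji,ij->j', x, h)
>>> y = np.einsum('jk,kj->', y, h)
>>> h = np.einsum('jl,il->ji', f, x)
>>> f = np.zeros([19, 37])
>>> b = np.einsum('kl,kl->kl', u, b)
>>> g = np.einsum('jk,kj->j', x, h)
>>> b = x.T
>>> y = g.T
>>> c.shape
(31,)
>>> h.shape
(19, 31)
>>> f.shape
(19, 37)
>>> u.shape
(19, 19)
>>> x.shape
(31, 19)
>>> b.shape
(19, 31)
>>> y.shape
(31,)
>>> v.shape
(31,)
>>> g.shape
(31,)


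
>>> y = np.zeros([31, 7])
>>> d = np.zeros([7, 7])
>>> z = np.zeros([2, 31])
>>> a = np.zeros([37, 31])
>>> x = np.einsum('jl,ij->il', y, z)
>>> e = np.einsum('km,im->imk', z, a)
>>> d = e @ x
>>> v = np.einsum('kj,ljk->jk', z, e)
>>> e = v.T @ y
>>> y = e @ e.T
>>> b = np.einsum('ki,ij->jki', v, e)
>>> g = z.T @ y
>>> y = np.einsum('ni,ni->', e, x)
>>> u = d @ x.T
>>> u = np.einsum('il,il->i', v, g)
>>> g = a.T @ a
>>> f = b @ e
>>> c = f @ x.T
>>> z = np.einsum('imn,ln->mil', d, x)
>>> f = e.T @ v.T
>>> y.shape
()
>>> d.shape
(37, 31, 7)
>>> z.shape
(31, 37, 2)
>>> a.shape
(37, 31)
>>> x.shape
(2, 7)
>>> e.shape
(2, 7)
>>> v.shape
(31, 2)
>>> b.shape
(7, 31, 2)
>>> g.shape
(31, 31)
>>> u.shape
(31,)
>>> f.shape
(7, 31)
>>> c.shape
(7, 31, 2)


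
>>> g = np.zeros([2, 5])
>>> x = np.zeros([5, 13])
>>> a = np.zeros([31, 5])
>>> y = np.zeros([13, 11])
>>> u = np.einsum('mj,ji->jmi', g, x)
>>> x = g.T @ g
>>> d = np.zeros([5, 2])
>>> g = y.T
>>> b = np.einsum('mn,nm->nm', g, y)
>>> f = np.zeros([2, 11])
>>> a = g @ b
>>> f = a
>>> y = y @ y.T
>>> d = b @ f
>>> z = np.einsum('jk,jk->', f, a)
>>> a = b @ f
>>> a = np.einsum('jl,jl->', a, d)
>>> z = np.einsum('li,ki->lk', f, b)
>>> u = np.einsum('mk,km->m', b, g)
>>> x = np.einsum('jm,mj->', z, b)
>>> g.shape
(11, 13)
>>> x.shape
()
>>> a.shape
()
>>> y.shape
(13, 13)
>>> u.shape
(13,)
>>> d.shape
(13, 11)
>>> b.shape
(13, 11)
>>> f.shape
(11, 11)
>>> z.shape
(11, 13)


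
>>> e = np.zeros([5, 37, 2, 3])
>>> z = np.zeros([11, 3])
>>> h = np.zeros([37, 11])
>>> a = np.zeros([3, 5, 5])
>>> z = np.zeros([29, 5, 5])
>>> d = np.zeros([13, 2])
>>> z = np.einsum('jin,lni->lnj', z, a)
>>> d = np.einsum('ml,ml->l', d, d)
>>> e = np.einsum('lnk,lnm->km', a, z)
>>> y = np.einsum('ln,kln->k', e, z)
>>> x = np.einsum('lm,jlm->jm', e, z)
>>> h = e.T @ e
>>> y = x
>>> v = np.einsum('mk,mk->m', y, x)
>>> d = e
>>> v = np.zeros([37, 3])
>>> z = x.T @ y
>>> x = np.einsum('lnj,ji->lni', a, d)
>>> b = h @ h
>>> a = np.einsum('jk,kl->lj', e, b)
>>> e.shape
(5, 29)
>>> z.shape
(29, 29)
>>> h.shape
(29, 29)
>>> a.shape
(29, 5)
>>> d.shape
(5, 29)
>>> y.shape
(3, 29)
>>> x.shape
(3, 5, 29)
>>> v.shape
(37, 3)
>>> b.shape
(29, 29)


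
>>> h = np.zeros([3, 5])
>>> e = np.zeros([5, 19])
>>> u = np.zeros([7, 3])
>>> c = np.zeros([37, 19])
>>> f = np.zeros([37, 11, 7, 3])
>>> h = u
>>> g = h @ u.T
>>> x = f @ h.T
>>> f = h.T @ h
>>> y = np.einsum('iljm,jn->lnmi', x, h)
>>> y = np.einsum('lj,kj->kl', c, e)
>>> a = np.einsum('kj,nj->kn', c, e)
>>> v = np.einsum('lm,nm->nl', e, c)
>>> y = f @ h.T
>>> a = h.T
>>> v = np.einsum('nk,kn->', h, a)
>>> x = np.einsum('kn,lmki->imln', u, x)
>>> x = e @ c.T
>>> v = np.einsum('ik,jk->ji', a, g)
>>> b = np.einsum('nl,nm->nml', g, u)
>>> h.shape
(7, 3)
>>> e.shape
(5, 19)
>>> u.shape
(7, 3)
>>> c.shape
(37, 19)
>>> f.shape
(3, 3)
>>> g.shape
(7, 7)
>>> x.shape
(5, 37)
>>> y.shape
(3, 7)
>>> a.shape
(3, 7)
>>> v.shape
(7, 3)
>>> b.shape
(7, 3, 7)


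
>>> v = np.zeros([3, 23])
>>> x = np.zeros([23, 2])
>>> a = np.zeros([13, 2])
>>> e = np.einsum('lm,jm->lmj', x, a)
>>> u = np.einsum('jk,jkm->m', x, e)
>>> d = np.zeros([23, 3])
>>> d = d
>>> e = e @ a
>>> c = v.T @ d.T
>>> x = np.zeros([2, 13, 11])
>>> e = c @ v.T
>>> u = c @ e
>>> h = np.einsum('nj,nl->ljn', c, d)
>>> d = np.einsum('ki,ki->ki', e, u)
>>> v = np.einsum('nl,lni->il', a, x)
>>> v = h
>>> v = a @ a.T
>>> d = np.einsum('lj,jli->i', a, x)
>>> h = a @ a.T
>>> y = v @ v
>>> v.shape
(13, 13)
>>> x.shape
(2, 13, 11)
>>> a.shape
(13, 2)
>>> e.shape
(23, 3)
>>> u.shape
(23, 3)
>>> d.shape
(11,)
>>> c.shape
(23, 23)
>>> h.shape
(13, 13)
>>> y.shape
(13, 13)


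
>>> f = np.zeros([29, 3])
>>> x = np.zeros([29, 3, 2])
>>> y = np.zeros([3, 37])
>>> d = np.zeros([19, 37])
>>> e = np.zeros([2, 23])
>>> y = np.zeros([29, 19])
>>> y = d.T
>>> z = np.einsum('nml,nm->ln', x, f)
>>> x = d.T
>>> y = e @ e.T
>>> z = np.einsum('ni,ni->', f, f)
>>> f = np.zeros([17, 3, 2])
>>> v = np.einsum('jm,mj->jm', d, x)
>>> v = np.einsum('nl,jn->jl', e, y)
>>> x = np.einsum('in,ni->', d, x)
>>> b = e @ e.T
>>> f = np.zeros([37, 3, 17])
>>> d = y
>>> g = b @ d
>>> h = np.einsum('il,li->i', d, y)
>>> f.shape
(37, 3, 17)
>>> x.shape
()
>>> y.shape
(2, 2)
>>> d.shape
(2, 2)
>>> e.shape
(2, 23)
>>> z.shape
()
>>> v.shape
(2, 23)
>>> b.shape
(2, 2)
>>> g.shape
(2, 2)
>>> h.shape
(2,)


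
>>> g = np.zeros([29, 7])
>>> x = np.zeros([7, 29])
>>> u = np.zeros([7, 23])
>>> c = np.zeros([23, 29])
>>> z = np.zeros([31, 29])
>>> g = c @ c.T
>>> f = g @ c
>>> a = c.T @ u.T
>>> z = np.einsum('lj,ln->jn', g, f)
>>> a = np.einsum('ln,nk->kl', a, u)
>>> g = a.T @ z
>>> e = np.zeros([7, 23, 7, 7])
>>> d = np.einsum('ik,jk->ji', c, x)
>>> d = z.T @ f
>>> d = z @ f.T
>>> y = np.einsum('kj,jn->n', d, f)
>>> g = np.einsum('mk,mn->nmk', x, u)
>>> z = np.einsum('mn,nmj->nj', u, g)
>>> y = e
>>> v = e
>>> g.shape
(23, 7, 29)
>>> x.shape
(7, 29)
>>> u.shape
(7, 23)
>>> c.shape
(23, 29)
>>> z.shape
(23, 29)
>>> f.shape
(23, 29)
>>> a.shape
(23, 29)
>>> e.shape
(7, 23, 7, 7)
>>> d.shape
(23, 23)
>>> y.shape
(7, 23, 7, 7)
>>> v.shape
(7, 23, 7, 7)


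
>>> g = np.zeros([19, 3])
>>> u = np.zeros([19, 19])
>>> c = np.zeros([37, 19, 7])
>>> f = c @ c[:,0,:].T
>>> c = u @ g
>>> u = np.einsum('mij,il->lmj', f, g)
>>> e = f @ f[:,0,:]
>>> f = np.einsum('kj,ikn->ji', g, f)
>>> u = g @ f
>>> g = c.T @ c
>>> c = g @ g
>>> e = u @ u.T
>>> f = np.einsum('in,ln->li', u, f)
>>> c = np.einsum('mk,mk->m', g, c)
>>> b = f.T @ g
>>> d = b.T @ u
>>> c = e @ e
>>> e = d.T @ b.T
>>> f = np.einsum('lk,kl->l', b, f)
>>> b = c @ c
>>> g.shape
(3, 3)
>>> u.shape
(19, 37)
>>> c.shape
(19, 19)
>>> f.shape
(19,)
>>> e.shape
(37, 19)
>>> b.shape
(19, 19)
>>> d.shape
(3, 37)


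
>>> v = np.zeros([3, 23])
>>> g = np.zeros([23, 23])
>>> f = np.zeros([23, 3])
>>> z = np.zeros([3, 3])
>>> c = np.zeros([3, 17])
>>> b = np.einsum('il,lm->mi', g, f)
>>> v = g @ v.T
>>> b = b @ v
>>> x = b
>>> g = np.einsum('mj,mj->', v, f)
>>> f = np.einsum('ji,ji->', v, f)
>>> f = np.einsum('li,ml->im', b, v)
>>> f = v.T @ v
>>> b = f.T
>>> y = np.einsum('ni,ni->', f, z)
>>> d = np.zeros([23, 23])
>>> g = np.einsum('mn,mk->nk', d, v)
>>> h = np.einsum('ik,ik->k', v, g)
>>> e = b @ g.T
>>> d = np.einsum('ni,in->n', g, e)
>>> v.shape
(23, 3)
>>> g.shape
(23, 3)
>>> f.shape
(3, 3)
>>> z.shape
(3, 3)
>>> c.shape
(3, 17)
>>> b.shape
(3, 3)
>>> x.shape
(3, 3)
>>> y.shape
()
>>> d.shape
(23,)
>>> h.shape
(3,)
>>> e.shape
(3, 23)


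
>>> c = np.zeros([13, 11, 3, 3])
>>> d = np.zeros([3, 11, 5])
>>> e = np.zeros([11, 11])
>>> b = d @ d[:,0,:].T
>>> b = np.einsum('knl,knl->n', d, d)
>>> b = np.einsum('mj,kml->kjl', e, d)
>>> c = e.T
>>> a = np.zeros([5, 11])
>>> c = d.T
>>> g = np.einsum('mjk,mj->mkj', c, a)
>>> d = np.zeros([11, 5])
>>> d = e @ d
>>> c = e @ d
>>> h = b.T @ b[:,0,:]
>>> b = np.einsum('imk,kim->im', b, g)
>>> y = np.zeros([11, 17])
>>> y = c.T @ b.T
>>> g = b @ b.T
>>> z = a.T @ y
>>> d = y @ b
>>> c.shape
(11, 5)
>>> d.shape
(5, 11)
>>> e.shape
(11, 11)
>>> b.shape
(3, 11)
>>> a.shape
(5, 11)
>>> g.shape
(3, 3)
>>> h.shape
(5, 11, 5)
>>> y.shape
(5, 3)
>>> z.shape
(11, 3)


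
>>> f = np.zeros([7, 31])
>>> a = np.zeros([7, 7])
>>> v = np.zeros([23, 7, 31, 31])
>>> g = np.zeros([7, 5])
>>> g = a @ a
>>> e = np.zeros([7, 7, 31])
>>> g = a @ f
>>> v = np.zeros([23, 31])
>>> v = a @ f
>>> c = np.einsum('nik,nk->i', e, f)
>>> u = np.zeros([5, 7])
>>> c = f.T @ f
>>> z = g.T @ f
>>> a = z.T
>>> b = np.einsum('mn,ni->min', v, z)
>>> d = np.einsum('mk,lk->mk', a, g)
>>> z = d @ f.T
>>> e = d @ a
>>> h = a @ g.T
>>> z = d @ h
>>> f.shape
(7, 31)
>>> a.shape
(31, 31)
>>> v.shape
(7, 31)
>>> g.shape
(7, 31)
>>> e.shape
(31, 31)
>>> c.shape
(31, 31)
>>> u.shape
(5, 7)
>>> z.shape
(31, 7)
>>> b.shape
(7, 31, 31)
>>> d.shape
(31, 31)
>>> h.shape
(31, 7)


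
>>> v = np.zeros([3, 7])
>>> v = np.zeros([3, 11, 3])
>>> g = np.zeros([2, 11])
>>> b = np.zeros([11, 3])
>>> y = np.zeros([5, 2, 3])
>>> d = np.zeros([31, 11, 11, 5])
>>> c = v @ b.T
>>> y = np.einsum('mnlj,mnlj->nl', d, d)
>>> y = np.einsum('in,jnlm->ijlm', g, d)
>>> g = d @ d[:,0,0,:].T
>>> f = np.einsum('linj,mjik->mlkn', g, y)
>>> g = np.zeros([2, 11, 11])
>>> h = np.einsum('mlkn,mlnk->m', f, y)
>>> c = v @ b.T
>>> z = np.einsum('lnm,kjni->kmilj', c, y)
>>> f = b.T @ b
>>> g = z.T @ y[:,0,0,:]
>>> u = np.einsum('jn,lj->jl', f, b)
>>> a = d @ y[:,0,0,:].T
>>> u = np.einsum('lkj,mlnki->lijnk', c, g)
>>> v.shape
(3, 11, 3)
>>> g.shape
(31, 3, 5, 11, 5)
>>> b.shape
(11, 3)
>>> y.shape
(2, 31, 11, 5)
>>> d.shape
(31, 11, 11, 5)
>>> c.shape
(3, 11, 11)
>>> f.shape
(3, 3)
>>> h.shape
(2,)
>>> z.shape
(2, 11, 5, 3, 31)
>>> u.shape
(3, 5, 11, 5, 11)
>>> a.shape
(31, 11, 11, 2)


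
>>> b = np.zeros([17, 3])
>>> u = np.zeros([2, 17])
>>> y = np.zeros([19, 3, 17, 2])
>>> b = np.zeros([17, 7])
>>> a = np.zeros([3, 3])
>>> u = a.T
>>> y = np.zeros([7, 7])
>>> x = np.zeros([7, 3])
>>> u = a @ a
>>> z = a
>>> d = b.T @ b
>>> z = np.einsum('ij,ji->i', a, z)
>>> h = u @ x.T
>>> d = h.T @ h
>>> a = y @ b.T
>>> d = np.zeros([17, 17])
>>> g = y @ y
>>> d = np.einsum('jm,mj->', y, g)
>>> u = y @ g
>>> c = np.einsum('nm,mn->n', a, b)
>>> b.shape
(17, 7)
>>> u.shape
(7, 7)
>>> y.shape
(7, 7)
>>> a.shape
(7, 17)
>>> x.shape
(7, 3)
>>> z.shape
(3,)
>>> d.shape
()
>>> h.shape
(3, 7)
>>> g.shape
(7, 7)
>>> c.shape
(7,)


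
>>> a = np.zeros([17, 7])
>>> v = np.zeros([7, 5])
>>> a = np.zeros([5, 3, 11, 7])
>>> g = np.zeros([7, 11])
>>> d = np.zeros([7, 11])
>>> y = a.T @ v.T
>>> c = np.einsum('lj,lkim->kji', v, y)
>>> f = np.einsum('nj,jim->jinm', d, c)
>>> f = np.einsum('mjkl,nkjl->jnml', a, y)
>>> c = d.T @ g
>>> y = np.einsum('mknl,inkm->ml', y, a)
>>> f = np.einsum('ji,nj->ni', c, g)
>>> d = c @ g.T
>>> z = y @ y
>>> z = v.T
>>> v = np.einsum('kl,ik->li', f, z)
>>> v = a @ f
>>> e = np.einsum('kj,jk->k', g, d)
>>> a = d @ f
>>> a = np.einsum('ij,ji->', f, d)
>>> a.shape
()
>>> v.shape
(5, 3, 11, 11)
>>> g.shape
(7, 11)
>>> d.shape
(11, 7)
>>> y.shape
(7, 7)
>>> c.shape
(11, 11)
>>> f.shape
(7, 11)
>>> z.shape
(5, 7)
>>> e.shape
(7,)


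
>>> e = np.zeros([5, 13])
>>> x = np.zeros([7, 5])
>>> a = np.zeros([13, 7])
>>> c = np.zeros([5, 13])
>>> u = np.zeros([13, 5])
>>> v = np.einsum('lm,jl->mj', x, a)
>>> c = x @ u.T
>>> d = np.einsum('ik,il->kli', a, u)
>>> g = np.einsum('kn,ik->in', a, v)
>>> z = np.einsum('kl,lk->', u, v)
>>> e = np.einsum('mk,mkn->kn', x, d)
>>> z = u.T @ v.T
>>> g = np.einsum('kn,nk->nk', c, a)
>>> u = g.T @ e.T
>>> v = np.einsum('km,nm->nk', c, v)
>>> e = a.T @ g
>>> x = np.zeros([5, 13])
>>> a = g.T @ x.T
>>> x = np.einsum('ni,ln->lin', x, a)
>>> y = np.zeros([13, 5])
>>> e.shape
(7, 7)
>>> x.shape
(7, 13, 5)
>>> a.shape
(7, 5)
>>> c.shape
(7, 13)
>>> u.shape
(7, 5)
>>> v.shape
(5, 7)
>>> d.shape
(7, 5, 13)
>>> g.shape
(13, 7)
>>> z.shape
(5, 5)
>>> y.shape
(13, 5)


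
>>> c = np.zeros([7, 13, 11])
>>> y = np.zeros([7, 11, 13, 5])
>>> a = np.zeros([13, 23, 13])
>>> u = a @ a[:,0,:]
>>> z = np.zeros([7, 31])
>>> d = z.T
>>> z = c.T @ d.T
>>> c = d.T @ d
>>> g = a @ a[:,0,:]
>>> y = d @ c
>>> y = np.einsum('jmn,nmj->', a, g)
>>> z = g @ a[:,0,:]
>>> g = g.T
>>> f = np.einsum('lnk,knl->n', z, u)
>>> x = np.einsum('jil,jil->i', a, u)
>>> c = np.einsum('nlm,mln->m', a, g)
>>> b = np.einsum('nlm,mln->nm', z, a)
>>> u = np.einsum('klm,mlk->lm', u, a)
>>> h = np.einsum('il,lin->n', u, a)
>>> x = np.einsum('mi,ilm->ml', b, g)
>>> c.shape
(13,)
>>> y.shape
()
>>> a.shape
(13, 23, 13)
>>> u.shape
(23, 13)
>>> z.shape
(13, 23, 13)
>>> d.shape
(31, 7)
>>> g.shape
(13, 23, 13)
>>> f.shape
(23,)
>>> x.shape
(13, 23)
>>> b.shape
(13, 13)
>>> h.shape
(13,)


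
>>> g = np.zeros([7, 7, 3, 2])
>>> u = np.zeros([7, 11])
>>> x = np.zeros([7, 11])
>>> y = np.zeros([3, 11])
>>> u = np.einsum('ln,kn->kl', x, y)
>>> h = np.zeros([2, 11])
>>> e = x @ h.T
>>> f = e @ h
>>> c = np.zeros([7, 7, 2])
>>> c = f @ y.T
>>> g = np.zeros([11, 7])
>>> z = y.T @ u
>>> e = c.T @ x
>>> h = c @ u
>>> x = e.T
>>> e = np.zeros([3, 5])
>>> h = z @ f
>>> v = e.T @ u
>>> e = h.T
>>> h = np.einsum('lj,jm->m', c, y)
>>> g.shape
(11, 7)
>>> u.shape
(3, 7)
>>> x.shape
(11, 3)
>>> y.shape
(3, 11)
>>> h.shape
(11,)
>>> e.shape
(11, 11)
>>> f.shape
(7, 11)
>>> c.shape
(7, 3)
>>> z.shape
(11, 7)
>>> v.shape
(5, 7)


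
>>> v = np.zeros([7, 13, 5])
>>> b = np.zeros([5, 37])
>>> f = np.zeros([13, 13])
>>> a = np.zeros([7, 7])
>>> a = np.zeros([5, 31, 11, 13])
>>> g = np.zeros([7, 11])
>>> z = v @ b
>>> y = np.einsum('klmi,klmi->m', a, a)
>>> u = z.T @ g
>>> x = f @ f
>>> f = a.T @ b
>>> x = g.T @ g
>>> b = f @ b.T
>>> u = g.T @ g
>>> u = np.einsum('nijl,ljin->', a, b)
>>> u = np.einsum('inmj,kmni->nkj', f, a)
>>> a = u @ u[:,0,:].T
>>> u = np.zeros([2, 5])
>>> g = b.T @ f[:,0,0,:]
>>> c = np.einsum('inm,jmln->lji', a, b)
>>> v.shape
(7, 13, 5)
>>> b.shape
(13, 11, 31, 5)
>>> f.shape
(13, 11, 31, 37)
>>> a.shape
(11, 5, 11)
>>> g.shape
(5, 31, 11, 37)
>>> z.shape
(7, 13, 37)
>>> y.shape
(11,)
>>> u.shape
(2, 5)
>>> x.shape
(11, 11)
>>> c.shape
(31, 13, 11)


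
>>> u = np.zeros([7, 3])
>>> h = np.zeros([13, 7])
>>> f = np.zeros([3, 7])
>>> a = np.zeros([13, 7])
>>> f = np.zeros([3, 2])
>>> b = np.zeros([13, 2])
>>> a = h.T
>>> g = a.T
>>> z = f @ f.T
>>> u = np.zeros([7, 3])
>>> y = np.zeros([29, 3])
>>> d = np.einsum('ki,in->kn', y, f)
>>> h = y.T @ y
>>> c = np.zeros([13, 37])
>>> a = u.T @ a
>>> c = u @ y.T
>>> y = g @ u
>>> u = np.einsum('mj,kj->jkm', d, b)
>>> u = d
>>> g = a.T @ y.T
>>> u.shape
(29, 2)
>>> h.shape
(3, 3)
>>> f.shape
(3, 2)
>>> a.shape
(3, 13)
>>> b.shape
(13, 2)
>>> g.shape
(13, 13)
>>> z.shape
(3, 3)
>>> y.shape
(13, 3)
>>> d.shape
(29, 2)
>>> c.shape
(7, 29)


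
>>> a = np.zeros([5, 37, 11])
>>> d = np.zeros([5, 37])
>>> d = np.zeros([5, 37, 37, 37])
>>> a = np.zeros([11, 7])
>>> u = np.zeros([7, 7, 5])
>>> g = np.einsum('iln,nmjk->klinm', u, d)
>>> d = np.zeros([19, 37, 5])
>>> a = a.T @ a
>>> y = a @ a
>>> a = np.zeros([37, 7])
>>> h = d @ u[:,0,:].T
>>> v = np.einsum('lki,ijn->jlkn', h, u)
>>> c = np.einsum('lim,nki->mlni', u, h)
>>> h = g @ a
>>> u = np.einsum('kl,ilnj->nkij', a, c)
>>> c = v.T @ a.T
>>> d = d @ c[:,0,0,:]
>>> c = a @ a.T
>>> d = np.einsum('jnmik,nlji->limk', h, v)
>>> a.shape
(37, 7)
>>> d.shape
(19, 5, 7, 7)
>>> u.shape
(19, 37, 5, 7)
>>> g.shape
(37, 7, 7, 5, 37)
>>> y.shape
(7, 7)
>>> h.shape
(37, 7, 7, 5, 7)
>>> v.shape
(7, 19, 37, 5)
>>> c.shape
(37, 37)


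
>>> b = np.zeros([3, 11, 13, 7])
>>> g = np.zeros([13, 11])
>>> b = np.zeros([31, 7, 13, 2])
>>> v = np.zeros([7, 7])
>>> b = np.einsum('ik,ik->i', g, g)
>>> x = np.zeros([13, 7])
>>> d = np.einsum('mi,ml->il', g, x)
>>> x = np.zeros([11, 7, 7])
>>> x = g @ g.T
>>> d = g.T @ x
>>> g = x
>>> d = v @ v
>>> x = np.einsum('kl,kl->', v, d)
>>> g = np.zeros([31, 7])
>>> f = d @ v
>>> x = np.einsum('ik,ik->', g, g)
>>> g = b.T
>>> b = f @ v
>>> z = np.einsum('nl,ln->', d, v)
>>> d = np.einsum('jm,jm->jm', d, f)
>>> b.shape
(7, 7)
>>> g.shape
(13,)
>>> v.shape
(7, 7)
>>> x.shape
()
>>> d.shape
(7, 7)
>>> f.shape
(7, 7)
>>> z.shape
()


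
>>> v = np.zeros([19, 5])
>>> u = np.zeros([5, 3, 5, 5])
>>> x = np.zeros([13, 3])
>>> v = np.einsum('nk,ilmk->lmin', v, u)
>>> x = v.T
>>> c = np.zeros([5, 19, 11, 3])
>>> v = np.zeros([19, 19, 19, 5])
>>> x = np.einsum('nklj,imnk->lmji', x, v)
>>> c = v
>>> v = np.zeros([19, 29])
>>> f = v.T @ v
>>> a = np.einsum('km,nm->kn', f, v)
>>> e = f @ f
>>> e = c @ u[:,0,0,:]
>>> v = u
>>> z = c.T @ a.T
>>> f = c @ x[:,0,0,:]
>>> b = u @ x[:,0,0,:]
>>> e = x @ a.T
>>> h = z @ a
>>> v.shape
(5, 3, 5, 5)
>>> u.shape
(5, 3, 5, 5)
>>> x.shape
(5, 19, 3, 19)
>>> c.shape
(19, 19, 19, 5)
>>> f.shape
(19, 19, 19, 19)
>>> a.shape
(29, 19)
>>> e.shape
(5, 19, 3, 29)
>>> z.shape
(5, 19, 19, 29)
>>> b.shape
(5, 3, 5, 19)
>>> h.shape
(5, 19, 19, 19)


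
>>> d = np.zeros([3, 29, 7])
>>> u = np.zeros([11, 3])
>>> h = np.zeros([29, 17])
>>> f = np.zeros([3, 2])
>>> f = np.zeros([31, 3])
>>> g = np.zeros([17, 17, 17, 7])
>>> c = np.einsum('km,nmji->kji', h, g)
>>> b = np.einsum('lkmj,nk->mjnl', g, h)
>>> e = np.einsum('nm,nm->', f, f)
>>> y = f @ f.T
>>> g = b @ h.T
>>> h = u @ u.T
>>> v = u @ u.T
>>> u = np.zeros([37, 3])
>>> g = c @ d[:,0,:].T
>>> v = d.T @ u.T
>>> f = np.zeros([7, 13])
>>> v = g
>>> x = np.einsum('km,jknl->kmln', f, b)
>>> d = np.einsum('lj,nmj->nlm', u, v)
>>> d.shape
(29, 37, 17)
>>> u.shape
(37, 3)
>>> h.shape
(11, 11)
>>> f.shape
(7, 13)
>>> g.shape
(29, 17, 3)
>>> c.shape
(29, 17, 7)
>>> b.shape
(17, 7, 29, 17)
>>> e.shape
()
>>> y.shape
(31, 31)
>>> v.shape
(29, 17, 3)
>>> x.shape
(7, 13, 17, 29)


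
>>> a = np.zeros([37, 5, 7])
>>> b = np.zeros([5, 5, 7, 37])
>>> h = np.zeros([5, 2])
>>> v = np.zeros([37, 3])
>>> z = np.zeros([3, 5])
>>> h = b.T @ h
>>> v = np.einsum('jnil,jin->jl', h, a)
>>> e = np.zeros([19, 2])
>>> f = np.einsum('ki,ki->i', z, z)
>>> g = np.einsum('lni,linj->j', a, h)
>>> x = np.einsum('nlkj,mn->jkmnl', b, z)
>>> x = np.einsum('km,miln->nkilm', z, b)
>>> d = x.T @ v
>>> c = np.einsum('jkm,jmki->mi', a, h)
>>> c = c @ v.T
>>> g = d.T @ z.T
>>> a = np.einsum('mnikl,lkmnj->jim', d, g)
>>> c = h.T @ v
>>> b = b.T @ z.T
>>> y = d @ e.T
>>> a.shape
(3, 5, 5)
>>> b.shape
(37, 7, 5, 3)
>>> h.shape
(37, 7, 5, 2)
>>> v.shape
(37, 2)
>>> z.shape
(3, 5)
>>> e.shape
(19, 2)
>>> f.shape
(5,)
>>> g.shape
(2, 3, 5, 7, 3)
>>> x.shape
(37, 3, 5, 7, 5)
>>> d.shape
(5, 7, 5, 3, 2)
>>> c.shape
(2, 5, 7, 2)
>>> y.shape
(5, 7, 5, 3, 19)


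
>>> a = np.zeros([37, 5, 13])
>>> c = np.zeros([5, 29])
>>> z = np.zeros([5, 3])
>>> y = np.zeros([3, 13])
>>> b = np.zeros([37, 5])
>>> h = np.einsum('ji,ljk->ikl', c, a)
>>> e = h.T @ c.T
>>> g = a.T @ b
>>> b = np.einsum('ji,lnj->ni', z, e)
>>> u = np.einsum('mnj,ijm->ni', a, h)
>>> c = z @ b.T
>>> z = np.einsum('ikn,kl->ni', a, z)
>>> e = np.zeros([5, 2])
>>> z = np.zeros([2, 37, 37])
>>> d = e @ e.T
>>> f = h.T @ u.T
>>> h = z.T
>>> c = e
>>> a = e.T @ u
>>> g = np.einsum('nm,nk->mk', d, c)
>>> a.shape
(2, 29)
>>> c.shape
(5, 2)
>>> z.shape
(2, 37, 37)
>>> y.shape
(3, 13)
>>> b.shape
(13, 3)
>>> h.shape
(37, 37, 2)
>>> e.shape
(5, 2)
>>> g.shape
(5, 2)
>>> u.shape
(5, 29)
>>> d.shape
(5, 5)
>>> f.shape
(37, 13, 5)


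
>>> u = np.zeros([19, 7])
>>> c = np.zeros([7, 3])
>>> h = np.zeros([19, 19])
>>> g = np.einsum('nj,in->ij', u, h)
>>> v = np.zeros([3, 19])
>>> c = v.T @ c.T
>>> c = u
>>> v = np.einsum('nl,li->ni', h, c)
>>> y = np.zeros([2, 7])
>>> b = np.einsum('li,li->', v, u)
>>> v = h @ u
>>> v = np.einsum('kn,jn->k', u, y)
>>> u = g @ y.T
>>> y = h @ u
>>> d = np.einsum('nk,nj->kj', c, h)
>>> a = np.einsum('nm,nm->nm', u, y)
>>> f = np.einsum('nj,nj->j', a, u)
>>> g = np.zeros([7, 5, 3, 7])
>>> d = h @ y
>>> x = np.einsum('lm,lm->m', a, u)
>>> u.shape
(19, 2)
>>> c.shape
(19, 7)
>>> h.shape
(19, 19)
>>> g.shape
(7, 5, 3, 7)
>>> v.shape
(19,)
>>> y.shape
(19, 2)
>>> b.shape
()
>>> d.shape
(19, 2)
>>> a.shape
(19, 2)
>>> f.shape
(2,)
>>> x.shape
(2,)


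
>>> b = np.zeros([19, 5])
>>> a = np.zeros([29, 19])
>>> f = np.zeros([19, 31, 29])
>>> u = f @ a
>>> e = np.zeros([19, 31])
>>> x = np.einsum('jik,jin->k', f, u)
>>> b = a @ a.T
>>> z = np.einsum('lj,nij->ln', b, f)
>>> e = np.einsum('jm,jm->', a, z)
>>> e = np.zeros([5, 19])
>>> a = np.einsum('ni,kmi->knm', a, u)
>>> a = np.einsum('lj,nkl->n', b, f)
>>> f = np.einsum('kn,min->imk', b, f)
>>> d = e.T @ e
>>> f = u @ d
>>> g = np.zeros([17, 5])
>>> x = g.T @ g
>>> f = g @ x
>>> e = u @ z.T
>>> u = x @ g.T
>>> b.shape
(29, 29)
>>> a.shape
(19,)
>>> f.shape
(17, 5)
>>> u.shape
(5, 17)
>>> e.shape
(19, 31, 29)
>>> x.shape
(5, 5)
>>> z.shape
(29, 19)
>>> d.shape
(19, 19)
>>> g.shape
(17, 5)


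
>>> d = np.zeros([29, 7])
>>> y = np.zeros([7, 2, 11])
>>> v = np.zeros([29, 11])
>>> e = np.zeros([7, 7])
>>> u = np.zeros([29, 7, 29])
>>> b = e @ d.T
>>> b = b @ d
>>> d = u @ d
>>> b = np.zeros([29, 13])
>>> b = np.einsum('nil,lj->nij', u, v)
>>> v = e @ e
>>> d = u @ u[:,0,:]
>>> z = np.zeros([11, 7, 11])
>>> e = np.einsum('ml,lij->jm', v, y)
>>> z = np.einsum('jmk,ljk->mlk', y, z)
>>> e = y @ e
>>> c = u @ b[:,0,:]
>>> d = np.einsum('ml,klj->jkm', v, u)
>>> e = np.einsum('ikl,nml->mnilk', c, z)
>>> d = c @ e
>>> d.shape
(11, 2, 29, 7, 7)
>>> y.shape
(7, 2, 11)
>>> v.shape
(7, 7)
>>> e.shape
(11, 2, 29, 11, 7)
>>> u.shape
(29, 7, 29)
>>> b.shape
(29, 7, 11)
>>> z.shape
(2, 11, 11)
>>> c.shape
(29, 7, 11)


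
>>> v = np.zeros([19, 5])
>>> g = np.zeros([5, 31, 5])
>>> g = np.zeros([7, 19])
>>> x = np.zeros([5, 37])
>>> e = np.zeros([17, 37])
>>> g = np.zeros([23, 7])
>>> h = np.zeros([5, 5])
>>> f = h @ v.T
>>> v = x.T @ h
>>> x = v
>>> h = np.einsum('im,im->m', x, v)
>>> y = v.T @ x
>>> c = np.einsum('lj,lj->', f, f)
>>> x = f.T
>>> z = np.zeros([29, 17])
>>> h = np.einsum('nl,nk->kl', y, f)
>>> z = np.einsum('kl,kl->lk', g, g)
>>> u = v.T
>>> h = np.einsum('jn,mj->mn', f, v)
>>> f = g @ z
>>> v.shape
(37, 5)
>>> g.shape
(23, 7)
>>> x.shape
(19, 5)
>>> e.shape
(17, 37)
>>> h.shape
(37, 19)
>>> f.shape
(23, 23)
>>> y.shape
(5, 5)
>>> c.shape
()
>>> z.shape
(7, 23)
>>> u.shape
(5, 37)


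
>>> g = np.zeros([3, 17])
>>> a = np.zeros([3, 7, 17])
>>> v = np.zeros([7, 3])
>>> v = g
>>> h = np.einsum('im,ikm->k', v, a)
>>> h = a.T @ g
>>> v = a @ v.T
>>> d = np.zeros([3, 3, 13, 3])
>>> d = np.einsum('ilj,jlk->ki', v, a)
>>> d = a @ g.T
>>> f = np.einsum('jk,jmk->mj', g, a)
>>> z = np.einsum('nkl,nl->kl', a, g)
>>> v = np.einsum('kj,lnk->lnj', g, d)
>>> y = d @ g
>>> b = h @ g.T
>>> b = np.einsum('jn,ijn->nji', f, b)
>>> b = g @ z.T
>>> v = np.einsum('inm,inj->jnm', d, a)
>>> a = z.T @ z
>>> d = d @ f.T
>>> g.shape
(3, 17)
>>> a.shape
(17, 17)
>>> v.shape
(17, 7, 3)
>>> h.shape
(17, 7, 17)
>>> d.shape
(3, 7, 7)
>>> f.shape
(7, 3)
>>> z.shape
(7, 17)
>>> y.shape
(3, 7, 17)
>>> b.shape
(3, 7)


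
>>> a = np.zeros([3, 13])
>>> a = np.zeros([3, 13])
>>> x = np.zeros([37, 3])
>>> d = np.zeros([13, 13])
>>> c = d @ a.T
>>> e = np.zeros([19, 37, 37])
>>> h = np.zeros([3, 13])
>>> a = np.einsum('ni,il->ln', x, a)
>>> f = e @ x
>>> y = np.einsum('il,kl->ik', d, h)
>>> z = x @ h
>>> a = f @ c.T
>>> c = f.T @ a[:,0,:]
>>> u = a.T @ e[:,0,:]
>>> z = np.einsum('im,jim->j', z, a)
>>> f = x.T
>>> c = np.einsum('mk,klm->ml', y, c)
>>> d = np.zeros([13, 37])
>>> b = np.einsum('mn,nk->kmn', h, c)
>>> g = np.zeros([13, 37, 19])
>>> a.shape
(19, 37, 13)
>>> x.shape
(37, 3)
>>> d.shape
(13, 37)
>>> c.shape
(13, 37)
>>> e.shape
(19, 37, 37)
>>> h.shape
(3, 13)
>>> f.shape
(3, 37)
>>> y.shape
(13, 3)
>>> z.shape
(19,)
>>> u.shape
(13, 37, 37)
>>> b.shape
(37, 3, 13)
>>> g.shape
(13, 37, 19)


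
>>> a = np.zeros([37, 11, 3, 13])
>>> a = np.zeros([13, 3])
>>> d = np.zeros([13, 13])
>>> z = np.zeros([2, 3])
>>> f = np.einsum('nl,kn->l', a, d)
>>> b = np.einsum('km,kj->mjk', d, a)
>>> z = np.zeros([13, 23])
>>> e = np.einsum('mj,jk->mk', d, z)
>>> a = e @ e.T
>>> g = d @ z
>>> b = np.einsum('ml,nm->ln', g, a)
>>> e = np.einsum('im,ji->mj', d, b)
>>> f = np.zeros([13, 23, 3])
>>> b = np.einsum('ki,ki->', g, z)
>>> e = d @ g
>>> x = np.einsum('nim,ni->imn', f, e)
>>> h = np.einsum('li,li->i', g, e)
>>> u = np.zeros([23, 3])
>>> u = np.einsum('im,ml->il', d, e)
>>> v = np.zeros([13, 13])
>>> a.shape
(13, 13)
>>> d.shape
(13, 13)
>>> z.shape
(13, 23)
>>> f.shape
(13, 23, 3)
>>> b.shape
()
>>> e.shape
(13, 23)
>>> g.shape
(13, 23)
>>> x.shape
(23, 3, 13)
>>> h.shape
(23,)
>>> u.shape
(13, 23)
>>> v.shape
(13, 13)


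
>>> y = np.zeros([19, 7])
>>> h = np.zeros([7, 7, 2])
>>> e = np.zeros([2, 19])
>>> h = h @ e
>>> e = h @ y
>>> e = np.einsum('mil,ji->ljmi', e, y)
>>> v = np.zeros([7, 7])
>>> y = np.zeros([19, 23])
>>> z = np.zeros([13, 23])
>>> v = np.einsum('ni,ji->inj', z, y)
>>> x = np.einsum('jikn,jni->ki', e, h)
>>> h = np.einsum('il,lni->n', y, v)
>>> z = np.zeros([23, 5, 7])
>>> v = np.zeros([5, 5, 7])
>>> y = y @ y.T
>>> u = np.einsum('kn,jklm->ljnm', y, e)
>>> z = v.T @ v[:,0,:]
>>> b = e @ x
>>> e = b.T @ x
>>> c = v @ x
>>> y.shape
(19, 19)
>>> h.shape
(13,)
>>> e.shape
(19, 7, 19, 19)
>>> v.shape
(5, 5, 7)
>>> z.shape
(7, 5, 7)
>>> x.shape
(7, 19)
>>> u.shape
(7, 7, 19, 7)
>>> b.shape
(7, 19, 7, 19)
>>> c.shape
(5, 5, 19)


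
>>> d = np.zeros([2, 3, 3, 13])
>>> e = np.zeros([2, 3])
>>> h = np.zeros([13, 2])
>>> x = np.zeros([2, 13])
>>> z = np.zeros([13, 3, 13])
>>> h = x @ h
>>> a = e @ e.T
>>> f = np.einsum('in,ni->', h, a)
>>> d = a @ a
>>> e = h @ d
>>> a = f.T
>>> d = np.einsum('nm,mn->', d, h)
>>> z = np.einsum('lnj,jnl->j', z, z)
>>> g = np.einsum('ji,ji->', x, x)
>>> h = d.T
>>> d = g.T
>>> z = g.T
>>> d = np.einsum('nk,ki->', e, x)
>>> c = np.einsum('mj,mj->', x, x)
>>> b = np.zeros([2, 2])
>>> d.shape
()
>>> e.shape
(2, 2)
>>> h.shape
()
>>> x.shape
(2, 13)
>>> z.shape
()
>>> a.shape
()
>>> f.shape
()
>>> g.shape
()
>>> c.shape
()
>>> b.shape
(2, 2)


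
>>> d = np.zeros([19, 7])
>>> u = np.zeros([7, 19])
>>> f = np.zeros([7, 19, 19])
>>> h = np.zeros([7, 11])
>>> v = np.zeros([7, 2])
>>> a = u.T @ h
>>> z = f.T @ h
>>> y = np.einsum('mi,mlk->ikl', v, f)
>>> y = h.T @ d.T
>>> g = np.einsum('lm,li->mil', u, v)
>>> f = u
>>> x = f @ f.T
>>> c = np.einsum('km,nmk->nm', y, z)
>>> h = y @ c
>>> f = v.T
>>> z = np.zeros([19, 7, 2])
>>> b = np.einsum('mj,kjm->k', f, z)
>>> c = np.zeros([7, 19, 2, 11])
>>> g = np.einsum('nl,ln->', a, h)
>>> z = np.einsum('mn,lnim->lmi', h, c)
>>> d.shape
(19, 7)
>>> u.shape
(7, 19)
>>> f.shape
(2, 7)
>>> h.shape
(11, 19)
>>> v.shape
(7, 2)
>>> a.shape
(19, 11)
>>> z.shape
(7, 11, 2)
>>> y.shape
(11, 19)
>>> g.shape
()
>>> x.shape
(7, 7)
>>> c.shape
(7, 19, 2, 11)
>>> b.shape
(19,)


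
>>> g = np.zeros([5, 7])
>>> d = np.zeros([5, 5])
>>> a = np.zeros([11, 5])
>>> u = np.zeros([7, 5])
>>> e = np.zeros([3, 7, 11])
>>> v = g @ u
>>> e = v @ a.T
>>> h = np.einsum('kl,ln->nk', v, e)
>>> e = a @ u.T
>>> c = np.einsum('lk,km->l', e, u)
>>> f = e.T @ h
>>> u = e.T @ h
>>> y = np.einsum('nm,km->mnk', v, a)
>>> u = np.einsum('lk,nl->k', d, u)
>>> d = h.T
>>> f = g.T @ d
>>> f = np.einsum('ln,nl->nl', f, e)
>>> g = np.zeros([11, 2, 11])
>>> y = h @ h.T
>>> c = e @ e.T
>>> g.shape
(11, 2, 11)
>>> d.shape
(5, 11)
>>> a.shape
(11, 5)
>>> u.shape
(5,)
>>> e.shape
(11, 7)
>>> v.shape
(5, 5)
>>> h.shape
(11, 5)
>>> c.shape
(11, 11)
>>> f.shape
(11, 7)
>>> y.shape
(11, 11)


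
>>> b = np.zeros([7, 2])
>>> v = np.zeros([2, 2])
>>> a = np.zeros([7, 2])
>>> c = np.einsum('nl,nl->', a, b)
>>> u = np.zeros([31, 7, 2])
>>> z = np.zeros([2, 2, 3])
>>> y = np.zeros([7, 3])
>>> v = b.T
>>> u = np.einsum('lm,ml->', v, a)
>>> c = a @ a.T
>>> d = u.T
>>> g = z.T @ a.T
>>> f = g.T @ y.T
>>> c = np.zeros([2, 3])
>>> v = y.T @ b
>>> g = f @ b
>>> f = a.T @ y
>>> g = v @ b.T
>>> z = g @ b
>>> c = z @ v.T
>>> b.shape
(7, 2)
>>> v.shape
(3, 2)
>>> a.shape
(7, 2)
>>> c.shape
(3, 3)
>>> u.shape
()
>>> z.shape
(3, 2)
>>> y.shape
(7, 3)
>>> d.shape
()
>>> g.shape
(3, 7)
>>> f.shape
(2, 3)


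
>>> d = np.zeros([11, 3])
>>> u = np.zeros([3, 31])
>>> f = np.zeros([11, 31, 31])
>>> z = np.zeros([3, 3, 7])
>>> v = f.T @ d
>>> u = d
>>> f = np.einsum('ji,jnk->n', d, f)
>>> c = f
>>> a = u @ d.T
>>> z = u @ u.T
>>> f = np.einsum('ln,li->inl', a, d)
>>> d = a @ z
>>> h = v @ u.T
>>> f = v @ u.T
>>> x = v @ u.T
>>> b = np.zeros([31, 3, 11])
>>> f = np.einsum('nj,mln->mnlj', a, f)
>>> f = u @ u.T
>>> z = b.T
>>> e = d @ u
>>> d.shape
(11, 11)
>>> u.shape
(11, 3)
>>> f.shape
(11, 11)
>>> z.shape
(11, 3, 31)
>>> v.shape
(31, 31, 3)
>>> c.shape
(31,)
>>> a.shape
(11, 11)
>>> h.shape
(31, 31, 11)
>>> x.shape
(31, 31, 11)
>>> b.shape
(31, 3, 11)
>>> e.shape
(11, 3)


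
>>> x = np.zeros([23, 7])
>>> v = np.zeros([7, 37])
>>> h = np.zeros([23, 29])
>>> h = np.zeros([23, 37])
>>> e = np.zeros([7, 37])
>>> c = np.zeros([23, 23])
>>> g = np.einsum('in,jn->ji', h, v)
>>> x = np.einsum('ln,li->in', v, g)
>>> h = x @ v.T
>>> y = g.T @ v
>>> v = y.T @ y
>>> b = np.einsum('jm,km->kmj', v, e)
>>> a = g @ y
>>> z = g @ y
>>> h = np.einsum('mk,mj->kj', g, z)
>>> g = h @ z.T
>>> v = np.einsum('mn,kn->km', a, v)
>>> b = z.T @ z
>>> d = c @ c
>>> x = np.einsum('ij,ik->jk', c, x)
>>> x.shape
(23, 37)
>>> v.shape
(37, 7)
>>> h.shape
(23, 37)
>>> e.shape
(7, 37)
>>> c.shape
(23, 23)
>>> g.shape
(23, 7)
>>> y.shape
(23, 37)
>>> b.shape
(37, 37)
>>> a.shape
(7, 37)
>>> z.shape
(7, 37)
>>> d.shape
(23, 23)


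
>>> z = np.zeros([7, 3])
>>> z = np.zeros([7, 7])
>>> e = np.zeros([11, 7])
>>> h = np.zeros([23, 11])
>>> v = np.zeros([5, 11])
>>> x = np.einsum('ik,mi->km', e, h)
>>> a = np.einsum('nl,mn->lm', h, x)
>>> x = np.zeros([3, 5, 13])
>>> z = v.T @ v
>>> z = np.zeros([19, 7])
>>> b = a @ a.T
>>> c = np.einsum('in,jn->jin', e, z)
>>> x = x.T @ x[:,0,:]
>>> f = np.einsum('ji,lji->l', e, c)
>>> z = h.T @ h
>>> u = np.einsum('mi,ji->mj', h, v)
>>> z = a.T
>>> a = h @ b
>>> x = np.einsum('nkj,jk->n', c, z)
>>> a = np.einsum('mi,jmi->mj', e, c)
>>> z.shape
(7, 11)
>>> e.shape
(11, 7)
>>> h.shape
(23, 11)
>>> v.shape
(5, 11)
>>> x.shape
(19,)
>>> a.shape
(11, 19)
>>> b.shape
(11, 11)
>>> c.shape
(19, 11, 7)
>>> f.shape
(19,)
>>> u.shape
(23, 5)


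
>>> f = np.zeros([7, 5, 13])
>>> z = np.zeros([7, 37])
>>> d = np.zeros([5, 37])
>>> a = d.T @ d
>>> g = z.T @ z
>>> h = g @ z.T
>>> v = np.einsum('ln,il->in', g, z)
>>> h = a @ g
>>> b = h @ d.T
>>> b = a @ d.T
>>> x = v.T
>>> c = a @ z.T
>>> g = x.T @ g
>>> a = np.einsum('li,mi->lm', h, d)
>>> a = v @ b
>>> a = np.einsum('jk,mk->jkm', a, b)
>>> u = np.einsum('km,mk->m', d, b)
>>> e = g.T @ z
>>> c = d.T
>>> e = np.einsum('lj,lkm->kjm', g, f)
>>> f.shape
(7, 5, 13)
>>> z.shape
(7, 37)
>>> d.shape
(5, 37)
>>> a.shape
(7, 5, 37)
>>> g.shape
(7, 37)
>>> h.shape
(37, 37)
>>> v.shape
(7, 37)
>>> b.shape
(37, 5)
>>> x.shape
(37, 7)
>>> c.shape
(37, 5)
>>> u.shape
(37,)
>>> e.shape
(5, 37, 13)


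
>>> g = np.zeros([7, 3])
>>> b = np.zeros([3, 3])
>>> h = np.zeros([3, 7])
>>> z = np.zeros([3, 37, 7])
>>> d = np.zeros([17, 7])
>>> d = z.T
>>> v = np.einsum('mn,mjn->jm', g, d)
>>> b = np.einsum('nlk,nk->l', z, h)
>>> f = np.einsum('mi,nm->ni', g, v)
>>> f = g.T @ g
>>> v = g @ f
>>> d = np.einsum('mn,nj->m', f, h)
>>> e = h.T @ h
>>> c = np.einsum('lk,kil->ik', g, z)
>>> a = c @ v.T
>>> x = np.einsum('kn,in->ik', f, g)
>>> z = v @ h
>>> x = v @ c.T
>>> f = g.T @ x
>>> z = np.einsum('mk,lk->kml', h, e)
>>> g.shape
(7, 3)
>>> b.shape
(37,)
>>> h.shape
(3, 7)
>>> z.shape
(7, 3, 7)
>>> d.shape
(3,)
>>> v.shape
(7, 3)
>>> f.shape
(3, 37)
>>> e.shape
(7, 7)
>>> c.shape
(37, 3)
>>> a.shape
(37, 7)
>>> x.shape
(7, 37)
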